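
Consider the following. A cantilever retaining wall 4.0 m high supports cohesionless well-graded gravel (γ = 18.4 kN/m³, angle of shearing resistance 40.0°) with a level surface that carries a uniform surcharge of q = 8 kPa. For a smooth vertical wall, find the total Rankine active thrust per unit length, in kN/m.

39.0 kN/m

K_a = tan²(45° − φ/2) = 0.2174.
Soil triangle: ½ K_a γ H² = 0.5×0.2174×18.4×4.0² = 32.01 kN/m.
Surcharge rectangle: K_a q H = 0.2174×8×4.0 = 6.958 kN/m.
Total = 32.01 + 6.958 = 38.97 kN/m.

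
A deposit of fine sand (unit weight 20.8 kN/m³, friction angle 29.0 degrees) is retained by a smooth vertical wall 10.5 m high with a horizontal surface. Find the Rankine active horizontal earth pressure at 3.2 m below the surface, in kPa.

K_a = (1 − sin φ)/(1 + sin φ) = 0.3470.
σ_h = K_a γ z = 0.3470 × 20.8 × 3.2 = 23.09 kPa.

23.1 kPa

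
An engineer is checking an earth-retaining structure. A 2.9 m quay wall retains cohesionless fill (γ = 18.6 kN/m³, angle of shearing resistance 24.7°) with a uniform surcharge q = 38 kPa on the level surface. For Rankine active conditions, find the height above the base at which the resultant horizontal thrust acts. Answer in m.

1.25 m

K_a = 0.4106.
Triangular part P₁ = ½K_aγH² = 32.11 at H/3 = 0.9667 m; rectangular part P₂ = K_a q H = 45.24 at H/2 = 1.450 m.
ȳ = (P₁·0.9667 + P₂·1.450)/(P₁+P₂) = 1.249 m.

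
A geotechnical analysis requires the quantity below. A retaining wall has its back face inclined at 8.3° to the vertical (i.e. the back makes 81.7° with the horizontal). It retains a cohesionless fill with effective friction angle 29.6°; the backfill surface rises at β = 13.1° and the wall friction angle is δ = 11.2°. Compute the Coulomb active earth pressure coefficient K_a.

0.451

K_a = sin²(α+φ) / [sin²α · sin(α−δ) · (1 + √{sin(φ+δ)sin(φ−β) / (sin(α−δ)sin(α+β))})²].
With α = 81.7°, φ = 29.6°, δ = 11.2°, β = 13.1°: K_a = 0.4507.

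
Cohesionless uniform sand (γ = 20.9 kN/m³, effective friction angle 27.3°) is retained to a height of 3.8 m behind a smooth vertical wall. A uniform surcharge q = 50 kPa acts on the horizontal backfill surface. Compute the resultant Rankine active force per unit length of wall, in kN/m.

K_a = tan²(45° − φ/2) = 0.3711.
Soil triangle: ½ K_a γ H² = 0.5×0.3711×20.9×3.8² = 56.00 kN/m.
Surcharge rectangle: K_a q H = 0.3711×50×3.8 = 70.51 kN/m.
Total = 56.00 + 70.51 = 126.5 kN/m.

127 kN/m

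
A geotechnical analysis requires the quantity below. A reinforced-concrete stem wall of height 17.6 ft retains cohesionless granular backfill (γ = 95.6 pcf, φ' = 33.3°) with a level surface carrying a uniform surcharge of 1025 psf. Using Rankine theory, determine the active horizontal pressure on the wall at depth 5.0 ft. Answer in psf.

438 psf

K_a = (1 − sin φ)/(1 + sin φ) = 0.2911.
σ_v = γz + q = 95.6 × 5.0 + 1025 = 1503 psf.
σ_h = K_a σ_v = 0.2911 × 1503 = 437.6 psf.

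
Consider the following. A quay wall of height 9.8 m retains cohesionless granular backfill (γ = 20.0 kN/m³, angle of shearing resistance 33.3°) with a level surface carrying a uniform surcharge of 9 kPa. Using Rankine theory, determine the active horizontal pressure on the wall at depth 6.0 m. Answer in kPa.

K_a = (1 − sin φ)/(1 + sin φ) = 0.2911.
σ_v = γz + q = 20.0 × 6.0 + 9 = 129.0 kPa.
σ_h = K_a σ_v = 0.2911 × 129.0 = 37.56 kPa.

37.6 kPa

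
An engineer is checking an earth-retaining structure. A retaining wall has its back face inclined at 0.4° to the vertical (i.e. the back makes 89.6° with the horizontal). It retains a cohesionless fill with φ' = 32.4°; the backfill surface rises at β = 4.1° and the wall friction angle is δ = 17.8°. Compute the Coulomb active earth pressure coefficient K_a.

0.289

K_a = sin²(α+φ) / [sin²α · sin(α−δ) · (1 + √{sin(φ+δ)sin(φ−β) / (sin(α−δ)sin(α+β))})²].
With α = 89.6°, φ = 32.4°, δ = 17.8°, β = 4.1°: K_a = 0.2885.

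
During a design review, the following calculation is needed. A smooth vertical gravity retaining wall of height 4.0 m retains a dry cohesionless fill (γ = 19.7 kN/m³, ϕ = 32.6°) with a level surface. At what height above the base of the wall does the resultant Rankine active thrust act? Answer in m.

K_a = 0.2997.
The pressure distribution is triangular, so the resultant acts at H/3 above the base = 4.0/3 = 1.333 m.

1.33 m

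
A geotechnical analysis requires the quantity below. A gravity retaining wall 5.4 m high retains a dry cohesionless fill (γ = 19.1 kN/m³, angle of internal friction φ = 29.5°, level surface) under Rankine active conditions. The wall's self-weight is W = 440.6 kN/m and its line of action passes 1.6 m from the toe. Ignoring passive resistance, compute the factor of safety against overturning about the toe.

K_a = tan²(45° − 29.5°/2) = 0.3401.
P_a = ½K_aγH² = 0.5×0.3401×19.1×5.4² = 94.71 kN/m, acting at H/3 = 1.800 m above the base.
Overturning moment M_o = P_a × H/3 = 94.71 × 1.800 = 170.5.
Resisting moment M_r = W × 1.6 = 440.6 × 1.6 = 705.0.
FS_overturning = M_r/M_o = 705.0/170.5 = 4.135.

4.14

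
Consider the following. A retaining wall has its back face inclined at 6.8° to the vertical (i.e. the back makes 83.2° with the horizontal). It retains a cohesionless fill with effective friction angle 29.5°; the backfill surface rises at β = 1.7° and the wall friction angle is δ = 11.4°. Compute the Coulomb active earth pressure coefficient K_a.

K_a = sin²(α+φ) / [sin²α · sin(α−δ) · (1 + √{sin(φ+δ)sin(φ−β) / (sin(α−δ)sin(α+β))})²].
With α = 83.2°, φ = 29.5°, δ = 11.4°, β = 1.7°: K_a = 0.3695.

0.370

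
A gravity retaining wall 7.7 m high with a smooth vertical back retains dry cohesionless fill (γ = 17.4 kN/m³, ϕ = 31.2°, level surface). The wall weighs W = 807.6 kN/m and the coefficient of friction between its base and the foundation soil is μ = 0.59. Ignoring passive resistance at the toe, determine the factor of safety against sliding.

K_a = tan²(45° − 31.2°/2) = 0.3175.
P_a = ½K_aγH² = 0.5×0.3175×17.4×7.7² = 163.8 kN/m, acting at H/3 = 2.567 m above the base.
FS_sliding = μW / P_a = 0.59×807.6 / 163.8 = 2.909.

2.91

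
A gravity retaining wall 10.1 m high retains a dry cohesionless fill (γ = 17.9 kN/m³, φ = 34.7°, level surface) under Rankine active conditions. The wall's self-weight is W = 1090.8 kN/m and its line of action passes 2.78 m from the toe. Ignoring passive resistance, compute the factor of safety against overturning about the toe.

K_a = tan²(45° − 34.7°/2) = 0.2745.
P_a = ½K_aγH² = 0.5×0.2745×17.9×10.1² = 250.6 kN/m, acting at H/3 = 3.367 m above the base.
Overturning moment M_o = P_a × H/3 = 250.6 × 3.367 = 843.6.
Resisting moment M_r = W × 2.78 = 1090.8 × 2.78 = 3032.
FS_overturning = M_r/M_o = 3032/843.6 = 3.594.

3.59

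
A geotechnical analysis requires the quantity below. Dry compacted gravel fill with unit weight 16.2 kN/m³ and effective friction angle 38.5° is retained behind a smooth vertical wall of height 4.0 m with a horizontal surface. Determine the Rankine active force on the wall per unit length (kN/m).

30.2 kN/m

K_a = tan²(45° − φ/2) = 0.2327.
P_a = ½ K_a γ H² = 0.5 × 0.2327 × 16.2 × 4.0² = 30.15 kN/m.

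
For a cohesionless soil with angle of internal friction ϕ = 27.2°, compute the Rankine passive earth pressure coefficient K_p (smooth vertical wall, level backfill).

2.68

K_p = (1 + sin φ)/(1 − sin φ) = tan²(45° + 27.2°/2) = 2.684.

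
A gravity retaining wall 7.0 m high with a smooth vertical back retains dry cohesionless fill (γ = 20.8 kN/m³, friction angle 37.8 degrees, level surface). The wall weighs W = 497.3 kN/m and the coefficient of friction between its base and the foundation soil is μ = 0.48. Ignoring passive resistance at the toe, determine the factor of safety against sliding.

K_a = tan²(45° − 37.8°/2) = 0.2400.
P_a = ½K_aγH² = 0.5×0.2400×20.8×7.0² = 122.3 kN/m, acting at H/3 = 2.333 m above the base.
FS_sliding = μW / P_a = 0.48×497.3 / 122.3 = 1.952.

1.95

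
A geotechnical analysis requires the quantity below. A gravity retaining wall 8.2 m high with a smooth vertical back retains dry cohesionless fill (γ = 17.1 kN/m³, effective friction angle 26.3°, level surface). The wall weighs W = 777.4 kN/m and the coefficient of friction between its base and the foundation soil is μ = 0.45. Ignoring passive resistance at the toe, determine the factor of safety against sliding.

K_a = tan²(45° − 26.3°/2) = 0.3859.
P_a = ½K_aγH² = 0.5×0.3859×17.1×8.2² = 221.9 kN/m, acting at H/3 = 2.733 m above the base.
FS_sliding = μW / P_a = 0.45×777.4 / 221.9 = 1.577.

1.58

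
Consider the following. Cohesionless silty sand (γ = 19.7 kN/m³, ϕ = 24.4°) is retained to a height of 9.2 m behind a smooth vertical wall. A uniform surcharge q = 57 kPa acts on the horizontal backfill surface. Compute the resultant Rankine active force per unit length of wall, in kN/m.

K_a = tan²(45° − φ/2) = 0.4153.
Soil triangle: ½ K_a γ H² = 0.5×0.4153×19.7×9.2² = 346.3 kN/m.
Surcharge rectangle: K_a q H = 0.4153×57×9.2 = 217.8 kN/m.
Total = 346.3 + 217.8 = 564.1 kN/m.

564 kN/m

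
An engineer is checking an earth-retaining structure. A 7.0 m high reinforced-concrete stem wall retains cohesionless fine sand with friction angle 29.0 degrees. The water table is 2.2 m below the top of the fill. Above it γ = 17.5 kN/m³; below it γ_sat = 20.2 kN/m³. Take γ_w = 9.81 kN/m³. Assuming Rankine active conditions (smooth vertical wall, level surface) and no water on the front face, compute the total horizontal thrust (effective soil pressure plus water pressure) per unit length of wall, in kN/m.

233 kN/m

K_a = tan²(45° − φ/2) = 0.3470.
γ' = 20.2 − 9.81 = 10.39 kN/m³. Depth below WT = 4.8 m.
σ'_h at WT = K_a γ d_w = 13.36 kPa; at base = 13.36 + K_a γ' × 4.8 = 30.66 kPa.
P₁ (0–2.2 m) = ½×13.36×2.2 = 14.69. P₂ (2.2–7.0 m) = ½(13.36+30.66)×4.8 = 105.7.
P_w = ½ γ_w h₂² = 0.5×9.81×4.8² = 113.0. Total = 14.69+105.7+113.0 = 233.4 kN/m.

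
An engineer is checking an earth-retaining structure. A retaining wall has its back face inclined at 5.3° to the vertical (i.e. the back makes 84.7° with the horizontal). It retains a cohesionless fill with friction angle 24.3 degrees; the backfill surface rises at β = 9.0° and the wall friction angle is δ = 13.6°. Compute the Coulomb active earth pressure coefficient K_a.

0.476

K_a = sin²(α+φ) / [sin²α · sin(α−δ) · (1 + √{sin(φ+δ)sin(φ−β) / (sin(α−δ)sin(α+β))})²].
With α = 84.7°, φ = 24.3°, δ = 13.6°, β = 9.0°: K_a = 0.4764.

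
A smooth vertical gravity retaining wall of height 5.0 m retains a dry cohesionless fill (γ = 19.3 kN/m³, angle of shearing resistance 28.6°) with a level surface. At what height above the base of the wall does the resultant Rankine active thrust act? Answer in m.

K_a = 0.3525.
The pressure distribution is triangular, so the resultant acts at H/3 above the base = 5.0/3 = 1.667 m.

1.67 m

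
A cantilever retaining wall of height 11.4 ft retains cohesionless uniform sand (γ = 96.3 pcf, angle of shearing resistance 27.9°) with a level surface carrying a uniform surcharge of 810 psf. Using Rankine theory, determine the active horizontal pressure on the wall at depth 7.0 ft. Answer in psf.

538 psf

K_a = (1 − sin φ)/(1 + sin φ) = 0.3625.
σ_v = γz + q = 96.3 × 7.0 + 810 = 1484 psf.
σ_h = K_a σ_v = 0.3625 × 1484 = 537.9 psf.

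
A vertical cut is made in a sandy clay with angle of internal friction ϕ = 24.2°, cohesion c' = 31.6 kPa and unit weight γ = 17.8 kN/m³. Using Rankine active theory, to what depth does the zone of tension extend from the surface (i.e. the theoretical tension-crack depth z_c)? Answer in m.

5.49 m

K_a = tan²(45° − 24.2°/2) = 0.4185; √K_a = 0.6469.
The active pressure is zero where K_a γ z = 2c√K_a, so z_c = 2c/(γ√K_a) = 2×31.6/(17.8×0.6469) = 5.488 m.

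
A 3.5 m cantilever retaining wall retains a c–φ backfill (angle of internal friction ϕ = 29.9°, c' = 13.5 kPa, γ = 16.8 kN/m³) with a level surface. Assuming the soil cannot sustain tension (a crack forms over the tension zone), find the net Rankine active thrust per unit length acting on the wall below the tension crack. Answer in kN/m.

K_a = 0.3347; √K_a = 0.5785.
Tension-crack depth z_c = 2c/(γ√K_a) = 2×13.5/(16.8×0.5785) = 2.778 m.
σ_a at base = K_a γ H − 2c√K_a = 0.3347×16.8×3.5 − 2×13.5×0.5785 = 4.059 kPa.
P_a = ½ × 4.059 × (H − z_c) = 0.5×4.059×0.7219 = 1.465 kN/m.

1.47 kN/m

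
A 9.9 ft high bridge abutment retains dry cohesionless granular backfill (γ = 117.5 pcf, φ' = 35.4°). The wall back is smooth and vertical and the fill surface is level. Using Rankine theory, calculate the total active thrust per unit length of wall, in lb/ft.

1530 lb/ft

K_a = tan²(45° − φ/2) = 0.2664.
P_a = ½ K_a γ H² = 0.5 × 0.2664 × 117.5 × 9.9² = 1534 lb/ft.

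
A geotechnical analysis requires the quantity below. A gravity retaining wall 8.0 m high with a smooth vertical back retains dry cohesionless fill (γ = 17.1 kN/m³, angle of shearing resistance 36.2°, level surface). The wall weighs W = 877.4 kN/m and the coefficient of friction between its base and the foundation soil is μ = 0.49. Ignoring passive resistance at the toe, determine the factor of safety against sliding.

K_a = tan²(45° − 36.2°/2) = 0.2574.
P_a = ½K_aγH² = 0.5×0.2574×17.1×8.0² = 140.8 kN/m, acting at H/3 = 2.667 m above the base.
FS_sliding = μW / P_a = 0.49×877.4 / 140.8 = 3.053.

3.05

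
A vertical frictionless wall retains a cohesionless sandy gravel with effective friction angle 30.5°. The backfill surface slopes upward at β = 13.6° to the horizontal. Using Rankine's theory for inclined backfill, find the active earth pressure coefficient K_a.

K_a = cos β · (cos β − √(cos²β − cos²φ)) / (cos β + √(cos²β − cos²φ)).
cos β = 0.9720, cos φ = 0.8616, √(cos²β − cos²φ) = 0.4498.
K_a = 0.9720 × (0.9720 − 0.4498)/(0.9720 + 0.4498) = 0.3570.

0.357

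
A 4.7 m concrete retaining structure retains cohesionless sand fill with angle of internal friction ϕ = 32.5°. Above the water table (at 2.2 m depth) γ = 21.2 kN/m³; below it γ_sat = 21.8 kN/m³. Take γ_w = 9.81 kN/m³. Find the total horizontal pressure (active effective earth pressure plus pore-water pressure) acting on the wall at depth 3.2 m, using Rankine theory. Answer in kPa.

K_a = (1 − sin φ)/(1 + sin φ) = 0.3010.
γ' = 21.8 − 9.81 = 11.99 kN/m³.
Effective vertical stress at 3.2 m: σ'_v = 21.2×2.2 + 11.99×1.00 = 58.63 kPa.
σ'_h = K_a σ'_v = 0.3010 × 58.63 = 17.65 kPa; u = γ_w × 1.00 = 9.810 kPa.
Total σ_h = 17.65 + 9.810 = 27.46 kPa.

27.5 kPa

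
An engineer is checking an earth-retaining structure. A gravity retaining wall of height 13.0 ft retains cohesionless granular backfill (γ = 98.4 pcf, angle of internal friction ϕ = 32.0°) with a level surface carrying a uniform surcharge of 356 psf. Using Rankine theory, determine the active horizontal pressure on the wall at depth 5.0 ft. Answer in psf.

261 psf

K_a = (1 − sin φ)/(1 + sin φ) = 0.3073.
σ_v = γz + q = 98.4 × 5.0 + 356 = 848.0 psf.
σ_h = K_a σ_v = 0.3073 × 848.0 = 260.6 psf.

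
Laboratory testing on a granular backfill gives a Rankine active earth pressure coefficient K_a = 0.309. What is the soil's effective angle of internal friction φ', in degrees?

K_a = tan²(45° − φ/2) ⇒ 45° − φ/2 = arctan(√0.309) = 29.07°.
φ = 2(45° − 29.07°) = 31.86°.

31.9°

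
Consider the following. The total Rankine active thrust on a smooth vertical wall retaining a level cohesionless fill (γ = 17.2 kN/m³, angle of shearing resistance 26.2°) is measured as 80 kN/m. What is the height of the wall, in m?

K_a = 0.3874. P_a = ½ K_a γ H² ⇒ H = √(2P_a/(K_a γ)).
H = √(2×80/(0.3874×17.2)) = 4.900 m.

4.90 m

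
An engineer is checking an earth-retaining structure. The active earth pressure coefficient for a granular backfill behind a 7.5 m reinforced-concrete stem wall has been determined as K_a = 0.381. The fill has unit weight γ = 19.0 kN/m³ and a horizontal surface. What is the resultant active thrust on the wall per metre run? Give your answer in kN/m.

P = ½ K_a γ H² = 0.5 × 0.381 × 19.0 × 7.5² = 203.6 kN/m.

204 kN/m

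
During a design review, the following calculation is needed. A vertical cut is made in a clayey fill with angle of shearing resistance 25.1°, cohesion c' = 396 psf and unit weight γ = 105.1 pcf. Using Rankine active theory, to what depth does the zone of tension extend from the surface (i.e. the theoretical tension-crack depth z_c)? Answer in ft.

11.9 ft

K_a = tan²(45° − 25.1°/2) = 0.4043; √K_a = 0.6358.
The active pressure is zero where K_a γ z = 2c√K_a, so z_c = 2c/(γ√K_a) = 2×396/(105.1×0.6358) = 11.85 ft.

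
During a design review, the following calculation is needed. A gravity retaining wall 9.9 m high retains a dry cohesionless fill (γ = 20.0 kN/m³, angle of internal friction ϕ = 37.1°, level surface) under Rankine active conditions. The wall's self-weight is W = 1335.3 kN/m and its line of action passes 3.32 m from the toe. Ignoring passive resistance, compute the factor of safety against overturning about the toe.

K_a = tan²(45° − 37.1°/2) = 0.2475.
P_a = ½K_aγH² = 0.5×0.2475×20.0×9.9² = 242.6 kN/m, acting at H/3 = 3.300 m above the base.
Overturning moment M_o = P_a × H/3 = 242.6 × 3.300 = 800.5.
Resisting moment M_r = W × 3.32 = 1335.3 × 3.32 = 4433.
FS_overturning = M_r/M_o = 4433/800.5 = 5.538.

5.54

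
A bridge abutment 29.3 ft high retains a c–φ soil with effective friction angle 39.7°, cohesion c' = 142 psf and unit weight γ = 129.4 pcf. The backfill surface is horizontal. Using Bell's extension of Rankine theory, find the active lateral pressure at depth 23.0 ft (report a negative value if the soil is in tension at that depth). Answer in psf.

523 psf

K_a = (1 − sin φ)/(1 + sin φ) = 0.2204.
σ_a = K_a γ z − 2c√K_a = 0.2204×129.4×23.0 − 2×142×0.4695 = 522.7 psf.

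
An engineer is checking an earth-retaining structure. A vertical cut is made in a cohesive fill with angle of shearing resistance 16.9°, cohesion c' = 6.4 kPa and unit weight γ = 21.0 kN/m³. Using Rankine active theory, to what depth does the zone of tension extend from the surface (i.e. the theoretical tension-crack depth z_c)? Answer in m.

0.822 m

K_a = tan²(45° − 16.9°/2) = 0.5495; √K_a = 0.7413.
The active pressure is zero where K_a γ z = 2c√K_a, so z_c = 2c/(γ√K_a) = 2×6.4/(21.0×0.7413) = 0.8222 m.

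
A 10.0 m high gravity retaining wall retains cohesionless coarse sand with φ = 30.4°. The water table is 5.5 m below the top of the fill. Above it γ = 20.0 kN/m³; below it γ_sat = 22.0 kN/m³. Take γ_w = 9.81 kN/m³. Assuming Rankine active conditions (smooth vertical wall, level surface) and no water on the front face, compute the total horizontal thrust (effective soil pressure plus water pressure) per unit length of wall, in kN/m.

401 kN/m

K_a = tan²(45° − φ/2) = 0.3280.
γ' = 22.0 − 9.81 = 12.19 kN/m³. Depth below WT = 4.5 m.
σ'_h at WT = K_a γ d_w = 36.08 kPa; at base = 36.08 + K_a γ' × 4.5 = 54.07 kPa.
P₁ (0–5.5 m) = ½×36.08×5.5 = 99.22. P₂ (5.5–10.0 m) = ½(36.08+54.07)×4.5 = 202.8.
P_w = ½ γ_w h₂² = 0.5×9.81×4.5² = 99.33. Total = 99.22+202.8+99.33 = 401.4 kN/m.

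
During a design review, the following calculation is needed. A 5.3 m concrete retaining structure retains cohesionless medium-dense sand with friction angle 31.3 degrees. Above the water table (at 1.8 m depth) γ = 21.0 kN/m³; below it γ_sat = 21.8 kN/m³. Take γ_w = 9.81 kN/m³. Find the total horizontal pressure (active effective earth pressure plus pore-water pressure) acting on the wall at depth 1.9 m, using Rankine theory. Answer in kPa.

13.3 kPa

K_a = (1 − sin φ)/(1 + sin φ) = 0.3162.
γ' = 21.8 − 9.81 = 11.99 kN/m³.
Effective vertical stress at 1.9 m: σ'_v = 21.0×1.8 + 11.99×0.1000 = 39.00 kPa.
σ'_h = K_a σ'_v = 0.3162 × 39.00 = 12.33 kPa; u = γ_w × 0.1000 = 0.9810 kPa.
Total σ_h = 12.33 + 0.9810 = 13.31 kPa.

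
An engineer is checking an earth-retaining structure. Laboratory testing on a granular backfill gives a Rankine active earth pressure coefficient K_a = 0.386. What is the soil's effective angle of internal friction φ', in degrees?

26.3°

K_a = tan²(45° − φ/2) ⇒ 45° − φ/2 = arctan(√0.386) = 31.85°.
φ = 2(45° − 31.85°) = 26.30°.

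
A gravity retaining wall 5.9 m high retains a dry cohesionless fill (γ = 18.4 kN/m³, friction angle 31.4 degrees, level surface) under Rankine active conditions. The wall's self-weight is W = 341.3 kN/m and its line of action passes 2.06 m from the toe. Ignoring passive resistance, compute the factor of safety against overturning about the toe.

3.54

K_a = tan²(45° − 31.4°/2) = 0.3149.
P_a = ½K_aγH² = 0.5×0.3149×18.4×5.9² = 100.9 kN/m, acting at H/3 = 1.967 m above the base.
Overturning moment M_o = P_a × H/3 = 100.9 × 1.967 = 198.3.
Resisting moment M_r = W × 2.06 = 341.3 × 2.06 = 703.1.
FS_overturning = M_r/M_o = 703.1/198.3 = 3.545.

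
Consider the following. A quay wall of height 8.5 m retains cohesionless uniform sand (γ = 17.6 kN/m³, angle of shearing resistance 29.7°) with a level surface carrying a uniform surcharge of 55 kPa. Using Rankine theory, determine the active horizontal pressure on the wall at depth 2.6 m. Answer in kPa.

K_a = (1 − sin φ)/(1 + sin φ) = 0.3374.
σ_v = γz + q = 17.6 × 2.6 + 55 = 100.8 kPa.
σ_h = K_a σ_v = 0.3374 × 100.8 = 33.99 kPa.

34.0 kPa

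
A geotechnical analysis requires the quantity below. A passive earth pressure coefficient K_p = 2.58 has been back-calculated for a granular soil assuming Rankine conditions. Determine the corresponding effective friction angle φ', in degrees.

K_p = (1+sin φ)/(1−sin φ) ⇒ sin φ = (K_p − 1)/(K_p + 1) = 0.4413.
φ = arcsin(0.4413) = 26.19°.

26.2°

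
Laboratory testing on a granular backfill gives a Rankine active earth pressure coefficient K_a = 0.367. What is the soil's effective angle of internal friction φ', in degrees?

K_a = tan²(45° − φ/2) ⇒ 45° − φ/2 = arctan(√0.367) = 31.21°.
φ = 2(45° − 31.21°) = 27.58°.

27.6°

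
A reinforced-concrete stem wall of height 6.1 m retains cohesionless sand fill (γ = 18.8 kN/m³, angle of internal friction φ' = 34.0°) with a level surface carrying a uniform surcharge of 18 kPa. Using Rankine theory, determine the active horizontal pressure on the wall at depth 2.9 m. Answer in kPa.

20.5 kPa

K_a = (1 − sin φ)/(1 + sin φ) = 0.2827.
σ_v = γz + q = 18.8 × 2.9 + 18 = 72.52 kPa.
σ_h = K_a σ_v = 0.2827 × 72.52 = 20.50 kPa.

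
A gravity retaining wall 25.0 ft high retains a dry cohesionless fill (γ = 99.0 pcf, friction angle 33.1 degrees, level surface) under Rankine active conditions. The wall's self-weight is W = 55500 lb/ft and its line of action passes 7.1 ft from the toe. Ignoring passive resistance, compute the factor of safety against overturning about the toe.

5.21

K_a = tan²(45° − 33.1°/2) = 0.2936.
P_a = ½K_aγH² = 0.5×0.2936×99.0×25.0² = 9082 lb/ft, acting at H/3 = 8.333 ft above the base.
Overturning moment M_o = P_a × H/3 = 9082 × 8.333 = 75690.
Resisting moment M_r = W × 7.1 = 55500 × 7.1 = 394000.
FS_overturning = M_r/M_o = 394000/75690 = 5.206.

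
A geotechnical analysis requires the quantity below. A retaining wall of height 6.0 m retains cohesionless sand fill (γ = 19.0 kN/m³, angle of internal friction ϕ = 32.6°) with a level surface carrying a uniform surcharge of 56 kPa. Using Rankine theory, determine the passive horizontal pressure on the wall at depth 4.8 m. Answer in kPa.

K_p = (1 + sin φ)/(1 − sin φ) = 3.336.
σ_v = γz + q = 19.0 × 4.8 + 56 = 147.2 kPa.
σ_h = K_p σ_v = 3.336 × 147.2 = 491.1 kPa.

491 kPa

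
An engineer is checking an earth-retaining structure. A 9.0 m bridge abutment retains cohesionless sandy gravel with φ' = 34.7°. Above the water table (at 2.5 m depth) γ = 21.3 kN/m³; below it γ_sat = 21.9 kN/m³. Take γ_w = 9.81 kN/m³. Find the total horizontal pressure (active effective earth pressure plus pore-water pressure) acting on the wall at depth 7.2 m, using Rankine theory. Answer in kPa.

K_a = (1 − sin φ)/(1 + sin φ) = 0.2745.
γ' = 21.9 − 9.81 = 12.09 kN/m³.
Effective vertical stress at 7.2 m: σ'_v = 21.3×2.5 + 12.09×4.70 = 110.1 kPa.
σ'_h = K_a σ'_v = 0.2745 × 110.1 = 30.21 kPa; u = γ_w × 4.70 = 46.11 kPa.
Total σ_h = 30.21 + 46.11 = 76.32 kPa.

76.3 kPa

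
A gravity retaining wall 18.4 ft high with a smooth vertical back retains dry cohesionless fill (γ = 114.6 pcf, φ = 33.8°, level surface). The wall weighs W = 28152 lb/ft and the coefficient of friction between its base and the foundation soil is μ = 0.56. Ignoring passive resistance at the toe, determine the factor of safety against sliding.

K_a = tan²(45° − 33.8°/2) = 0.2851.
P_a = ½K_aγH² = 0.5×0.2851×114.6×18.4² = 5531 lb/ft, acting at H/3 = 6.133 ft above the base.
FS_sliding = μW / P_a = 0.56×28152 / 5531 = 2.850.

2.85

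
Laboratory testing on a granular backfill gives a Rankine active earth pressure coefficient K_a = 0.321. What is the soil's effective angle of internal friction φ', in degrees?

30.9°

K_a = tan²(45° − φ/2) ⇒ 45° − φ/2 = arctan(√0.321) = 29.53°.
φ = 2(45° − 29.53°) = 30.93°.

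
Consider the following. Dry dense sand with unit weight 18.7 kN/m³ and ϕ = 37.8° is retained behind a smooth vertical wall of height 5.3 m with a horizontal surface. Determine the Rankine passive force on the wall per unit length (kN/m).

1090 kN/m

K_p = tan²(45° + φ/2) = 4.167.
P_p = ½ K_p γ H² = 0.5 × 4.167 × 18.7 × 5.3² = 1094 kN/m.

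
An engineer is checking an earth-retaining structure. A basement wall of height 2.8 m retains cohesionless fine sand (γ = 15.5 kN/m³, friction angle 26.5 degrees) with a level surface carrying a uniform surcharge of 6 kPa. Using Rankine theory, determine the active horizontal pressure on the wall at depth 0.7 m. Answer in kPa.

K_a = (1 − sin φ)/(1 + sin φ) = 0.3829.
σ_v = γz + q = 15.5 × 0.7 + 6 = 16.85 kPa.
σ_h = K_a σ_v = 0.3829 × 16.85 = 6.452 kPa.

6.45 kPa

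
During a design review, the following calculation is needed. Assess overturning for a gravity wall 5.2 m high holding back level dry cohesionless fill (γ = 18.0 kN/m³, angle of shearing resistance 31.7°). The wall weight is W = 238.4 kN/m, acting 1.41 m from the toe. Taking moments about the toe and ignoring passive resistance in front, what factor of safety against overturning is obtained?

2.56

K_a = tan²(45° − 31.7°/2) = 0.3111.
P_a = ½K_aγH² = 0.5×0.3111×18.0×5.2² = 75.70 kN/m, acting at H/3 = 1.733 m above the base.
Overturning moment M_o = P_a × H/3 = 75.70 × 1.733 = 131.2.
Resisting moment M_r = W × 1.41 = 238.4 × 1.41 = 336.1.
FS_overturning = M_r/M_o = 336.1/131.2 = 2.562.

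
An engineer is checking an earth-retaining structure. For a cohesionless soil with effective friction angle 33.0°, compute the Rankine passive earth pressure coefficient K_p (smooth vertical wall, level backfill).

3.39

K_p = (1 + sin φ)/(1 − sin φ) = tan²(45° + 33.0°/2) = 3.392.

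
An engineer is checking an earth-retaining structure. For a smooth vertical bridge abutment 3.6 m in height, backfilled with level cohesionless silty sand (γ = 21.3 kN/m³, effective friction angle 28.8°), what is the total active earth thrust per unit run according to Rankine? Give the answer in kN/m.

K_a = tan²(45° − φ/2) = 0.3498.
P_a = ½ K_a γ H² = 0.5 × 0.3498 × 21.3 × 3.6² = 48.27 kN/m.

48.3 kN/m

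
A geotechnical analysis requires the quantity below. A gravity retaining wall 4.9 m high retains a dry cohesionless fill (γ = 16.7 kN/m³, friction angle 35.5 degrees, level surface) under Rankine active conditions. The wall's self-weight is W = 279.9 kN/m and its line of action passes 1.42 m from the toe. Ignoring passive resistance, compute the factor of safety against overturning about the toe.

K_a = tan²(45° − 35.5°/2) = 0.2653.
P_a = ½K_aγH² = 0.5×0.2653×16.7×4.9² = 53.18 kN/m, acting at H/3 = 1.633 m above the base.
Overturning moment M_o = P_a × H/3 = 53.18 × 1.633 = 86.86.
Resisting moment M_r = W × 1.42 = 279.9 × 1.42 = 397.5.
FS_overturning = M_r/M_o = 397.5/86.86 = 4.576.

4.58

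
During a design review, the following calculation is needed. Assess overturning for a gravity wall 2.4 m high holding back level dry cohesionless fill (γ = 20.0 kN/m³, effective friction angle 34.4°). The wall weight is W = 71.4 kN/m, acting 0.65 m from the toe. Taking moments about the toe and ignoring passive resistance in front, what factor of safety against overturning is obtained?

K_a = tan²(45° − 34.4°/2) = 0.2780.
P_a = ½K_aγH² = 0.5×0.2780×20.0×2.4² = 16.01 kN/m, acting at H/3 = 0.8000 m above the base.
Overturning moment M_o = P_a × H/3 = 16.01 × 0.8000 = 12.81.
Resisting moment M_r = W × 0.65 = 71.4 × 0.65 = 46.41.
FS_overturning = M_r/M_o = 46.41/12.81 = 3.623.

3.62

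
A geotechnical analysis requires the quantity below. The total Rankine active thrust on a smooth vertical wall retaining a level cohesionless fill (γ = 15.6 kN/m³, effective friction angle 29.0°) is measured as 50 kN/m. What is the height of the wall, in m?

K_a = 0.3470. P_a = ½ K_a γ H² ⇒ H = √(2P_a/(K_a γ)).
H = √(2×50/(0.3470×15.6)) = 4.298 m.

4.30 m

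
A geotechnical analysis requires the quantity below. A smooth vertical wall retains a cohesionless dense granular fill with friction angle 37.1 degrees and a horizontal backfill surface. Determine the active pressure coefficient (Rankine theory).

K_a = tan²(45° − φ/2) = tan²(26.45°) = 0.2475.

0.247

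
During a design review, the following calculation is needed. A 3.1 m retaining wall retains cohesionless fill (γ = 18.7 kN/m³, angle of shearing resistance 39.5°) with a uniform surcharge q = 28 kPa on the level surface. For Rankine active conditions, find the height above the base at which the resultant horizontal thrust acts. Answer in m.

K_a = 0.2224.
Triangular part P₁ = ½K_aγH² = 19.99 at H/3 = 1.033 m; rectangular part P₂ = K_a q H = 19.31 at H/2 = 1.550 m.
ȳ = (P₁·1.033 + P₂·1.550)/(P₁+P₂) = 1.287 m.

1.29 m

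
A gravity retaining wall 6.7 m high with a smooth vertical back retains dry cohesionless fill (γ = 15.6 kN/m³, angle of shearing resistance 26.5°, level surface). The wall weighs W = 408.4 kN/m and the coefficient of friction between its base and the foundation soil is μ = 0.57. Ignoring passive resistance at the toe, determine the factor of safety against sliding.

1.74

K_a = tan²(45° − 26.5°/2) = 0.3829.
P_a = ½K_aγH² = 0.5×0.3829×15.6×6.7² = 134.1 kN/m, acting at H/3 = 2.233 m above the base.
FS_sliding = μW / P_a = 0.57×408.4 / 134.1 = 1.736.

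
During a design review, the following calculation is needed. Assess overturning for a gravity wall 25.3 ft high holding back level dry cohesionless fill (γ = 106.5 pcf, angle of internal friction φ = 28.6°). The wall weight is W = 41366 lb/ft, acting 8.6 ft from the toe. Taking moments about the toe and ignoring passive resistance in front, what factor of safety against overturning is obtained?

K_a = tan²(45° − 28.6°/2) = 0.3525.
P_a = ½K_aγH² = 0.5×0.3525×106.5×25.3² = 12020 lb/ft, acting at H/3 = 8.433 ft above the base.
Overturning moment M_o = P_a × H/3 = 12020 × 8.433 = 101300.
Resisting moment M_r = W × 8.6 = 41366 × 8.6 = 355700.
FS_overturning = M_r/M_o = 355700/101300 = 3.510.

3.51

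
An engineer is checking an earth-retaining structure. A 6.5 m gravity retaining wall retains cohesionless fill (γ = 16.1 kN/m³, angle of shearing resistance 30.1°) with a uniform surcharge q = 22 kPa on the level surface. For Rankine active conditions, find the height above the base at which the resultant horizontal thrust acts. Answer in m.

K_a = 0.3320.
Triangular part P₁ = ½K_aγH² = 112.9 at H/3 = 2.167 m; rectangular part P₂ = K_a q H = 47.47 at H/2 = 3.250 m.
ȳ = (P₁·2.167 + P₂·3.250)/(P₁+P₂) = 2.487 m.

2.49 m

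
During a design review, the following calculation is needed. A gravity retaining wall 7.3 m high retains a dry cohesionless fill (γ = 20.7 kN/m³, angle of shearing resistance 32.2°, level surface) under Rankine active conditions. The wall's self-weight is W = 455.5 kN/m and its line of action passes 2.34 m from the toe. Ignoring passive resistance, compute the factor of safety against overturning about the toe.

K_a = tan²(45° − 32.2°/2) = 0.3047.
P_a = ½K_aγH² = 0.5×0.3047×20.7×7.3² = 168.1 kN/m, acting at H/3 = 2.433 m above the base.
Overturning moment M_o = P_a × H/3 = 168.1 × 2.433 = 409.0.
Resisting moment M_r = W × 2.34 = 455.5 × 2.34 = 1066.
FS_overturning = M_r/M_o = 1066/409.0 = 2.606.

2.61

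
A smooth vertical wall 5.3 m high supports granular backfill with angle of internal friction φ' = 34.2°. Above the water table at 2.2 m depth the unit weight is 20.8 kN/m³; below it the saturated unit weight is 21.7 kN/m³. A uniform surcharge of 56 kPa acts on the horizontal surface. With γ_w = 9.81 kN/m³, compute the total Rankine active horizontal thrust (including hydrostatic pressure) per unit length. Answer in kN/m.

K_a = tan²(45° − φ/2) = 0.2803.
γ' = 21.7 − 9.81 = 11.89 kN/m³. h₂ = H − d_w = 3.1 m.
σ'_h: at surface K_a·q = 15.70; at WT K_a(q+γd_w) = 28.53; at base K_a(q+γd_w+γ'h₂) = 38.86 kPa.
P₁ = ½(15.70+28.53)×2.2 = 48.65; P₂ = ½(28.53+38.86)×3.1 = 104.5; P_w = ½γ_w h₂² = 47.14.
Total = 48.65+104.5+47.14 = 200.2 kN/m.

200 kN/m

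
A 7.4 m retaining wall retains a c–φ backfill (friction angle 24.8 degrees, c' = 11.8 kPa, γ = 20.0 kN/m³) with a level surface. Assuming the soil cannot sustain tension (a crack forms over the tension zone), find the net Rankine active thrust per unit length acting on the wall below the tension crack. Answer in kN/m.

K_a = 0.4090; √K_a = 0.6395.
Tension-crack depth z_c = 2c/(γ√K_a) = 2×11.8/(20.0×0.6395) = 1.845 m.
σ_a at base = K_a γ H − 2c√K_a = 0.4090×20.0×7.4 − 2×11.8×0.6395 = 45.44 kPa.
P_a = ½ × 45.44 × (H − z_c) = 0.5×45.44×5.555 = 126.2 kN/m.

126 kN/m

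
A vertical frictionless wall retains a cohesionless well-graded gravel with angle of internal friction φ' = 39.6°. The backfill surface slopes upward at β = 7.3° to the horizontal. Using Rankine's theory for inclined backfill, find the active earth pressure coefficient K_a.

0.225

K_a = cos β · (cos β − √(cos²β − cos²φ)) / (cos β + √(cos²β − cos²φ)).
cos β = 0.9919, cos φ = 0.7705, √(cos²β − cos²φ) = 0.6246.
K_a = 0.9919 × (0.9919 − 0.6246)/(0.9919 + 0.6246) = 0.2254.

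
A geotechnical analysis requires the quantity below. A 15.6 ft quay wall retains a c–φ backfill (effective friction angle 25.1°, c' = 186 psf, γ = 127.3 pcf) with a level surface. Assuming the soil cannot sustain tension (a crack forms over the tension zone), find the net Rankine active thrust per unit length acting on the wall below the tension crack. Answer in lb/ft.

K_a = 0.4043; √K_a = 0.6358.
Tension-crack depth z_c = 2c/(γ√K_a) = 2×186/(127.3×0.6358) = 4.596 ft.
σ_a at base = K_a γ H − 2c√K_a = 0.4043×127.3×15.6 − 2×186×0.6358 = 566.4 psf.
P_a = ½ × 566.4 × (H − z_c) = 0.5×566.4×11.00 = 3116 lb/ft.

3120 lb/ft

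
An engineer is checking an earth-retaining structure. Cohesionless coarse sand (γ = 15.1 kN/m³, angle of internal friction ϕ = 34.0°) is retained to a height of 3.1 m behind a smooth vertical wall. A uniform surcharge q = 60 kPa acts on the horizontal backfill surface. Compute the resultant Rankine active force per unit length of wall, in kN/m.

K_a = tan²(45° − φ/2) = 0.2827.
Soil triangle: ½ K_a γ H² = 0.5×0.2827×15.1×3.1² = 20.51 kN/m.
Surcharge rectangle: K_a q H = 0.2827×60×3.1 = 52.58 kN/m.
Total = 20.51 + 52.58 = 73.10 kN/m.

73.1 kN/m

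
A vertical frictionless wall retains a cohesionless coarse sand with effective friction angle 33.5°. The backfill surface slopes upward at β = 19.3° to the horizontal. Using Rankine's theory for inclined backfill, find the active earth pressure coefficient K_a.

0.342

K_a = cos β · (cos β − √(cos²β − cos²φ)) / (cos β + √(cos²β − cos²φ)).
cos β = 0.9438, cos φ = 0.8339, √(cos²β − cos²φ) = 0.4420.
K_a = 0.9438 × (0.9438 − 0.4420)/(0.9438 + 0.4420) = 0.3417.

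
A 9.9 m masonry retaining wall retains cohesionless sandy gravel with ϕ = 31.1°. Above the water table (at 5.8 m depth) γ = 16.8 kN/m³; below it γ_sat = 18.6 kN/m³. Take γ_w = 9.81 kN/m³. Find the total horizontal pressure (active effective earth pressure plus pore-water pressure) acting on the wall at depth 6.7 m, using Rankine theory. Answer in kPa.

K_a = (1 − sin φ)/(1 + sin φ) = 0.3188.
γ' = 18.6 − 9.81 = 8.790 kN/m³.
Effective vertical stress at 6.7 m: σ'_v = 16.8×5.8 + 8.790×0.900 = 105.4 kPa.
σ'_h = K_a σ'_v = 0.3188 × 105.4 = 33.59 kPa; u = γ_w × 0.900 = 8.829 kPa.
Total σ_h = 33.59 + 8.829 = 42.41 kPa.

42.4 kPa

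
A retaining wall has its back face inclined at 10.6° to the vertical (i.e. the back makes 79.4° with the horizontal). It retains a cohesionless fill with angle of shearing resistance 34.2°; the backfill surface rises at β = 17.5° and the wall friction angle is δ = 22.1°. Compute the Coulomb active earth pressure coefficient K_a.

K_a = sin²(α+φ) / [sin²α · sin(α−δ) · (1 + √{sin(φ+δ)sin(φ−β) / (sin(α−δ)sin(α+β))})²].
With α = 79.4°, φ = 34.2°, δ = 22.1°, β = 17.5°: K_a = 0.4384.

0.438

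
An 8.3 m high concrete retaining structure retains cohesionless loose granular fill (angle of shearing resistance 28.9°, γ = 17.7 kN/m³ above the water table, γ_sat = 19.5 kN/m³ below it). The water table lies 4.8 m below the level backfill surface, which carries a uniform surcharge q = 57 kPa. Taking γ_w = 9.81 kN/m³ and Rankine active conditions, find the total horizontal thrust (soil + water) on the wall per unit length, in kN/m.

420 kN/m

K_a = tan²(45° − φ/2) = 0.3484.
γ' = 19.5 − 9.81 = 9.690 kN/m³. h₂ = H − d_w = 3.5 m.
σ'_h: at surface K_a·q = 19.86; at WT K_a(q+γd_w) = 49.45; at base K_a(q+γd_w+γ'h₂) = 61.27 kPa.
P₁ = ½(19.86+49.45)×4.8 = 166.3; P₂ = ½(49.45+61.27)×3.5 = 193.8; P_w = ½γ_w h₂² = 60.09.
Total = 166.3+193.8+60.09 = 420.2 kN/m.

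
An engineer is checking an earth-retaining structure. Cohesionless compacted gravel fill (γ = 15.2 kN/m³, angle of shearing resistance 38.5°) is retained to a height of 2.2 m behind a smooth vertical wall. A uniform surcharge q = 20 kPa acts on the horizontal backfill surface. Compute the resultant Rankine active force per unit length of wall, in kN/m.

18.8 kN/m

K_a = tan²(45° − φ/2) = 0.2327.
Soil triangle: ½ K_a γ H² = 0.5×0.2327×15.2×2.2² = 8.558 kN/m.
Surcharge rectangle: K_a q H = 0.2327×20×2.2 = 10.24 kN/m.
Total = 8.558 + 10.24 = 18.79 kN/m.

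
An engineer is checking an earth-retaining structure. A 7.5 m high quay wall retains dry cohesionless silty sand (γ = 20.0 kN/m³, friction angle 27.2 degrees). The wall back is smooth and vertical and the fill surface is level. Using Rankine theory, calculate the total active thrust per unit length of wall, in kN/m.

210 kN/m

K_a = tan²(45° − φ/2) = 0.3726.
P_a = ½ K_a γ H² = 0.5 × 0.3726 × 20.0 × 7.5² = 209.6 kN/m.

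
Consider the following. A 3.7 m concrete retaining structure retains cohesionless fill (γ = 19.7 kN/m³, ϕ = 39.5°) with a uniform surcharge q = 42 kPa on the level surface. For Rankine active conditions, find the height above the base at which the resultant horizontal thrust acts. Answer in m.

1.56 m

K_a = 0.2224.
Triangular part P₁ = ½K_aγH² = 29.99 at H/3 = 1.233 m; rectangular part P₂ = K_a q H = 34.57 at H/2 = 1.850 m.
ȳ = (P₁·1.233 + P₂·1.850)/(P₁+P₂) = 1.564 m.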